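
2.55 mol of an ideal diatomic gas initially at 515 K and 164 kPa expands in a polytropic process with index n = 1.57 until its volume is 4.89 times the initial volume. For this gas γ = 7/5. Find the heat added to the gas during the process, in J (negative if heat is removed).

-4850 J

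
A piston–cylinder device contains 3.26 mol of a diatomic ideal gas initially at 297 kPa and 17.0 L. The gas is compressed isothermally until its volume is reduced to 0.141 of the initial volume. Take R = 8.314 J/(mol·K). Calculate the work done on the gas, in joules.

T₁ = P₁V₁/(nR) = 297×17.0/(3.26×8.314) = 186 K.
Isothermal: T stays 186 K; PV = const ⇒ V₂ = 2.40 L, P₂ = 2110 kPa.
W = nRT ln(V₂/V₁) = 3.26×8.314×186×ln(0.141) = -9890 J.
Work done on the gas = −W_by = 9890 J.

9890 J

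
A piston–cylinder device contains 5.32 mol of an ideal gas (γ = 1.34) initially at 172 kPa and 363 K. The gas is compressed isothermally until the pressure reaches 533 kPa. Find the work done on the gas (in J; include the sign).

18200 J

V₁ = nRT₁/P₁ = 5.32×8.314×363/172 = 93.3 L.
Isothermal: T stays 363 K; PV = const ⇒ V₂ = 30.1 L, P₂ = 533 kPa.
W = nRT ln(V₂/V₁) = 5.32×8.314×363×ln(0.323) = -18200 J.
Work done on the gas = −W_by = 18200 J.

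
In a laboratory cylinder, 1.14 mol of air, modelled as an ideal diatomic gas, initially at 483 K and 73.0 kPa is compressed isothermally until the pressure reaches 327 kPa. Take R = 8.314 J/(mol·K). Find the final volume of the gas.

V₁ = nRT₁/P₁ = 1.14×8.314×483/73.0 = 62.7 L.
Isothermal: T stays 483 K; PV = const ⇒ V₂ = 14.0 L, P₂ = 327 kPa.

14.0 L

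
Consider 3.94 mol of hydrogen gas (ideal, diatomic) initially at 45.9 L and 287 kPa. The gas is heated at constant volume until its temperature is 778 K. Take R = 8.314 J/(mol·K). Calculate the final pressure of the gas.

555 kPa

T₁ = P₁V₁/(nR) = 287×45.9/(3.94×8.314) = 402 K.
Isochoric: V stays 45.9 L; P/T = const ⇒ T₂ = 778 K, P₂ = 555 kPa.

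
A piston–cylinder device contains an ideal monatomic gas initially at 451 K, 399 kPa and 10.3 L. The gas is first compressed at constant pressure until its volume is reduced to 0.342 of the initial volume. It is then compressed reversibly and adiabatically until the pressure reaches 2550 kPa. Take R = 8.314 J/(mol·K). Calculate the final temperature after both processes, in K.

n = P₁V₁/(RT₁) = 399×10.3/(8.314×451) = 1.10 mol.
Step 1 — Isobaric: P stays 399 kPa; V/T = const ⇒ T₂ = 154 K, V₂ = 3.52 L.
W = PΔV = 399×(3.52−10.3) kPa·L = -2700 J.
ΔU = nCvΔT = 1.10×12.5×(154−451) = -4060 J.
Q = ΔU + W = nCpΔT = -6760 J.
State after step 1: P = 399 kPa, V = 3.52 L, T = 154 K.
Step 2 — Adiabatic: T₂/T₁ = (P₂/P₁)^((γ−1)/γ) ⇒ T₂ = 154×(6.39)^0.400 = 324 K; V₂ = 1.16 L.
ΔU = nCvΔT = 1.10×12.5×(324−154) = 2320 J.
Q = 0 for an adiabatic process, so W = −ΔU = -2320 J.
Net over both steps: W = -5020 J, Q = -6760 J, ΔU = -1740 J.

324 K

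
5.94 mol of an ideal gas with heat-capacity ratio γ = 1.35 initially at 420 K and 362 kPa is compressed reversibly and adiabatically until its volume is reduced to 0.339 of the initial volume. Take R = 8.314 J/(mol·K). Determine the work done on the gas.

V₁ = nRT₁/P₁ = 5.94×8.314×420/362 = 57.3 L.
Adiabatic: TV^(γ−1) = const ⇒ T₂ = 420×(2.95)^0.350 = 613 K; PV^γ = const ⇒ P₂ = 1560 kPa.
ΔU = nCvΔT = 5.94×23.8×(613−420) = 27300 J.
Q = 0 for an adiabatic process, so W = −ΔU = -27300 J.
Work done on the gas = −W_by = 27300 J.

27300 J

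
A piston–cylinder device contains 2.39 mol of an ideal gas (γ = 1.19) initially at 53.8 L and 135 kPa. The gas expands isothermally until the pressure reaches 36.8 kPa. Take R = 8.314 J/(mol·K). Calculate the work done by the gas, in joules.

9440 J

T₁ = P₁V₁/(nR) = 135×53.8/(2.39×8.314) = 366 K.
Isothermal: T stays 366 K; PV = const ⇒ V₂ = 197 L, P₂ = 36.8 kPa.
W = nRT ln(V₂/V₁) = 2.39×8.314×366×ln(3.67) = 9440 J.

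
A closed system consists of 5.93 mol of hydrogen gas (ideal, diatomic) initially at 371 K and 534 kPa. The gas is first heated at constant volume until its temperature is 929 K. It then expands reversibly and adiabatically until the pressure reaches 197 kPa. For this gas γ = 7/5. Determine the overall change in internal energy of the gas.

20500 J

V₁ = nRT₁/P₁ = 5.93×8.314×371/534 = 34.3 L.
Step 1 — Isochoric: V stays 34.3 L; P/T = const ⇒ T₂ = 929 K, P₂ = 1340 kPa.
W = 0 (no volume change).
ΔU = nCvΔT = 5.93×20.8×(929−371) = 68800 J.
Q = ΔU = 68800 J.
State after step 1: P = 1340 kPa, V = 34.3 L, T = 929 K.
Step 2 — Adiabatic: T₂/T₁ = (P₂/P₁)^((γ−1)/γ) ⇒ T₂ = 929×(0.147)^0.286 = 538 K; V₂ = 135 L.
ΔU = nCvΔT = 5.93×20.8×(538−929) = -48300 J.
Q = 0 for an adiabatic process, so W = −ΔU = 48300 J.
Net over both steps: W = 48300 J, Q = 68800 J, ΔU = 20500 J.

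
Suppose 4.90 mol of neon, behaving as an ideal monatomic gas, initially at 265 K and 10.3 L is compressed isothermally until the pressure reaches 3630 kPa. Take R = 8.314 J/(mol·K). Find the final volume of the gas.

P₁ = nRT₁/V₁ = 4.90×8.314×265/10.3 = 1050 kPa.
Isothermal: T stays 265 K; PV = const ⇒ V₂ = 2.97 L, P₂ = 3630 kPa.

2.97 L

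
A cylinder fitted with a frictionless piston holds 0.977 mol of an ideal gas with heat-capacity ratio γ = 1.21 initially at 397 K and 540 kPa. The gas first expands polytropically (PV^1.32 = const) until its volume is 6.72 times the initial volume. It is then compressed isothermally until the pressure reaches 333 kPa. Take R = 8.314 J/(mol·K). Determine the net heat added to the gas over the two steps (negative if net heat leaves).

V₁ = nRT₁/P₁ = 0.977×8.314×397/540 = 5.97 L.
Step 1 — Polytropic n=1.32: T₂ = T₁(V₁/V₂)^(n−1) = 397×(0.149)^0.32 = 216 K; P₂ = P₁(V₁/V₂)^n = 43.7 kPa.
W = (P₁V₁−P₂V₂)/(n−1) = (540×5.97−43.7×40.1)/0.32 = 4600 J.
ΔU = nCvΔT = 0.977×39.6×(216−397) = -7010 J.
Q = ΔU + W = -2410 J.
State after step 1: P = 43.7 kPa, V = 40.1 L, T = 216 K.
Step 2 — Isothermal: T stays 216 K; PV = const ⇒ V₂ = 5.26 L, P₂ = 333 kPa.
ΔU = 0 (ideal gas, T constant).
W = nRT ln(V₂/V₁) = 0.977×8.314×216×ln(0.131) = -3560 J.
Q = ΔU + W = -3560 J.
Net over both steps: W = 1040 J, Q = -5970 J, ΔU = -7010 J.

-5970 J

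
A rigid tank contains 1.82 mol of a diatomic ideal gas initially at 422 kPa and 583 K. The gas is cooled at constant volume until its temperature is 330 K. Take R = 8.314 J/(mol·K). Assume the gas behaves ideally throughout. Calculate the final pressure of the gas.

V₁ = nRT₁/P₁ = 1.82×8.314×583/422 = 20.9 L.
Isochoric: V stays 20.9 L; P/T = const ⇒ T₂ = 330 K, P₂ = 239 kPa.

239 kPa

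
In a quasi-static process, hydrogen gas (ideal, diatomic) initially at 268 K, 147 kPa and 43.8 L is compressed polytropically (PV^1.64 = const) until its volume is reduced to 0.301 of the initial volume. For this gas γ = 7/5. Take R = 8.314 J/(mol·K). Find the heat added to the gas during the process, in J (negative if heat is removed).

6980 J

n = P₁V₁/(RT₁) = 147×43.8/(8.314×268) = 2.89 mol.
Polytropic n=1.64: T₂ = T₁(V₁/V₂)^(n−1) = 268×(3.32)^0.64 = 578 K; P₂ = P₁(V₁/V₂)^n = 1050 kPa.
W = (P₁V₁−P₂V₂)/(n−1) = (147×43.8−1050×13.2)/0.64 = -11600 J.
ΔU = nCvΔT = 2.89×20.8×(578−268) = 18600 J.
Q = ΔU + W = 6980 J.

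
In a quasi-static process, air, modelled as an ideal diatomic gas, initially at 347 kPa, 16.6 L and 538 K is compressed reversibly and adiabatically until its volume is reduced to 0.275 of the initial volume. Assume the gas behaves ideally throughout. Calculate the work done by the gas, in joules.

n = P₁V₁/(RT₁) = 347×16.6/(8.314×538) = 1.29 mol.
Adiabatic: TV^(γ−1) = const ⇒ T₂ = 538×(3.64)^0.400 = 902 K; PV^γ = const ⇒ P₂ = 2110 kPa.
ΔU = nCvΔT = 1.29×20.8×(902−538) = 9730 J.
Q = 0 for an adiabatic process, so W = −ΔU = -9730 J.

-9730 J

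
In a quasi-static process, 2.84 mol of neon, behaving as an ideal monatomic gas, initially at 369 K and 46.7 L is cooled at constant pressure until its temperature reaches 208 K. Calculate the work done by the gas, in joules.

-3800 J

P₁ = nRT₁/V₁ = 2.84×8.314×369/46.7 = 187 kPa.
Isobaric: P stays 187 kPa; V/T = const ⇒ T₂ = 208 K, V₂ = 26.3 L.
W = PΔV = 187×(26.3−46.7) kPa·L = -3800 J.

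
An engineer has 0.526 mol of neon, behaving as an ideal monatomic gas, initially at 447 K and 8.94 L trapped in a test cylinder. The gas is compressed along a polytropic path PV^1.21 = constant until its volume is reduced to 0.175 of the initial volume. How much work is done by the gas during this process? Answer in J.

-4110 J

P₁ = nRT₁/V₁ = 0.526×8.314×447/8.94 = 219 kPa.
Polytropic n=1.21: T₂ = T₁(V₁/V₂)^(n−1) = 447×(5.71)^0.21 = 645 K; P₂ = P₁(V₁/V₂)^n = 1800 kPa.
W = (P₁V₁−P₂V₂)/(n−1) = (219×8.94−1800×1.56)/0.21 = -4110 J.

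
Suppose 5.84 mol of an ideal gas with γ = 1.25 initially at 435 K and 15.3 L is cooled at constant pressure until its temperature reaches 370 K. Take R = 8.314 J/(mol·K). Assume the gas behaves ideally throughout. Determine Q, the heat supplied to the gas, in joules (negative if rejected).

P₁ = nRT₁/V₁ = 5.84×8.314×435/15.3 = 1380 kPa.
Isobaric: P stays 1380 kPa; V/T = const ⇒ T₂ = 370 K, V₂ = 13.0 L.
W = PΔV = 1380×(13.0−15.3) kPa·L = -3160 J.
ΔU = nCvΔT = 5.84×33.3×(370−435) = -12600 J.
Q = ΔU + W = nCpΔT = -15800 J.

-15800 J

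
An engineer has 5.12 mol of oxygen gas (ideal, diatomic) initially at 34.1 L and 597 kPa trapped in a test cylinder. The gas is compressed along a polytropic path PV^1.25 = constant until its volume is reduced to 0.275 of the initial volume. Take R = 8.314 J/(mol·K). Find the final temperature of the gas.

T₁ = P₁V₁/(nR) = 597×34.1/(5.12×8.314) = 478 K.
Polytropic n=1.25: T₂ = T₁(V₁/V₂)^(n−1) = 478×(3.64)^0.25 = 660 K; P₂ = P₁(V₁/V₂)^n = 3000 kPa.

660 K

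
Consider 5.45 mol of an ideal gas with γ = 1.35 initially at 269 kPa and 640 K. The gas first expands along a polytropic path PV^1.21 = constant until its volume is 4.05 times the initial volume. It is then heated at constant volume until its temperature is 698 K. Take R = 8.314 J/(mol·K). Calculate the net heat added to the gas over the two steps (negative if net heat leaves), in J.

42700 J

V₁ = nRT₁/P₁ = 5.45×8.314×640/269 = 108 L.
Step 1 — Polytropic n=1.21: T₂ = T₁(V₁/V₂)^(n−1) = 640×(0.247)^0.21 = 477 K; P₂ = P₁(V₁/V₂)^n = 49.5 kPa.
W = (P₁V₁−P₂V₂)/(n−1) = (269×108−49.5×437)/0.21 = 35100 J.
ΔU = nCvΔT = 5.45×23.8×(477−640) = -21100 J.
Q = ΔU + W = 14100 J.
State after step 1: P = 49.5 kPa, V = 437 L, T = 477 K.
Step 2 — Isochoric: V stays 437 L; P/T = const ⇒ T₂ = 698 K, P₂ = 72.4 kPa.
W = 0 (no volume change).
ΔU = nCvΔT = 5.45×23.8×(698−477) = 28600 J.
Q = ΔU = 28600 J.
Net over both steps: W = 35100 J, Q = 42700 J, ΔU = 7510 J.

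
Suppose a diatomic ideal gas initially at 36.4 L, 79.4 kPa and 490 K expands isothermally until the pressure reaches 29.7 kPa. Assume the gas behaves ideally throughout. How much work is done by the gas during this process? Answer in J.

n = P₁V₁/(RT₁) = 79.4×36.4/(8.314×490) = 0.709 mol.
Isothermal: T stays 490 K; PV = const ⇒ V₂ = 97.3 L, P₂ = 29.7 kPa.
W = nRT ln(V₂/V₁) = 0.709×8.314×490×ln(2.67) = 2840 J.

2840 J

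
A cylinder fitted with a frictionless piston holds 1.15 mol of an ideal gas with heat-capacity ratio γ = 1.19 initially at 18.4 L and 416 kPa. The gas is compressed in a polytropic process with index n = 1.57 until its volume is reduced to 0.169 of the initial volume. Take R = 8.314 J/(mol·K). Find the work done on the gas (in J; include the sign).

23600 J

T₁ = P₁V₁/(nR) = 416×18.4/(1.15×8.314) = 801 K.
Polytropic n=1.57: T₂ = T₁(V₁/V₂)^(n−1) = 801×(5.92)^0.57 = 2210 K; P₂ = P₁(V₁/V₂)^n = 6780 kPa.
W = (P₁V₁−P₂V₂)/(n−1) = (416×18.4−6780×3.11)/0.57 = -23600 J.
Work done on the gas = −W_by = 23600 J.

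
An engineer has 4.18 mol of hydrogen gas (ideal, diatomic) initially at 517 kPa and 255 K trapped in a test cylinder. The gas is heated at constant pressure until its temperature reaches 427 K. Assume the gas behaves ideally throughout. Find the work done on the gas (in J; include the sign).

V₁ = nRT₁/P₁ = 4.18×8.314×255/517 = 17.1 L.
Isobaric: P stays 517 kPa; V/T = const ⇒ T₂ = 427 K, V₂ = 28.7 L.
W = PΔV = 517×(28.7−17.1) kPa·L = 5980 J.
Work done on the gas = −W_by = -5980 J.

-5980 J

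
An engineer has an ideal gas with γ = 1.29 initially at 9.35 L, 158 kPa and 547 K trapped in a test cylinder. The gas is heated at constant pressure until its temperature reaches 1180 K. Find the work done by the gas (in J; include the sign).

1710 J

n = P₁V₁/(RT₁) = 158×9.35/(8.314×547) = 0.325 mol.
Isobaric: P stays 158 kPa; V/T = const ⇒ T₂ = 1180 K, V₂ = 20.2 L.
W = PΔV = 158×(20.2−9.35) kPa·L = 1710 J.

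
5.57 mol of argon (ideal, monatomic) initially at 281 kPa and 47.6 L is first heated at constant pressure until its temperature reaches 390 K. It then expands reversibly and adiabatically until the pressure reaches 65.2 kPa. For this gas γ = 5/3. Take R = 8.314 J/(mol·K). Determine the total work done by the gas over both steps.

T₁ = P₁V₁/(nR) = 281×47.6/(5.57×8.314) = 289 K.
Step 1 — Isobaric: P stays 281 kPa; V/T = const ⇒ T₂ = 390 K, V₂ = 64.3 L.
W = PΔV = 281×(64.3−47.6) kPa·L = 4680 J.
ΔU = nCvΔT = 5.57×12.5×(390−289) = 7030 J.
Q = ΔU + W = nCpΔT = 11700 J.
State after step 1: P = 281 kPa, V = 64.3 L, T = 390 K.
Step 2 — Adiabatic: T₂/T₁ = (P₂/P₁)^((γ−1)/γ) ⇒ T₂ = 390×(0.232)^0.400 = 217 K; V₂ = 154 L.
ΔU = nCvΔT = 5.57×12.5×(217−390) = -12000 J.
Q = 0 for an adiabatic process, so W = −ΔU = 12000 J.
Net over both steps: W = 16700 J, Q = 11700 J, ΔU = -4960 J.

16700 J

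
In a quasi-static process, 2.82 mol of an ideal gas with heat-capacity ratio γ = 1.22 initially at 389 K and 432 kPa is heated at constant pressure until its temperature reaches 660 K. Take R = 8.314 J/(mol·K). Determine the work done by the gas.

V₁ = nRT₁/P₁ = 2.82×8.314×389/432 = 21.1 L.
Isobaric: P stays 432 kPa; V/T = const ⇒ T₂ = 660 K, V₂ = 35.8 L.
W = PΔV = 432×(35.8−21.1) kPa·L = 6350 J.

6350 J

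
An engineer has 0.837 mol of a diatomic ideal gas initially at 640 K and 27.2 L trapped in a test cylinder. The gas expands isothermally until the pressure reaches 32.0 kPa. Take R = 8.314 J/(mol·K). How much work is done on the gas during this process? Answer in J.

-7270 J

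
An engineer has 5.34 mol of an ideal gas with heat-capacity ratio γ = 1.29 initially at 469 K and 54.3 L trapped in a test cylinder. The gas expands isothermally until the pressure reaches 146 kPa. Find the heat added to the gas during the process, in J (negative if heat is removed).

P₁ = nRT₁/V₁ = 5.34×8.314×469/54.3 = 383 kPa.
Isothermal: T stays 469 K; PV = const ⇒ V₂ = 143 L, P₂ = 146 kPa.
ΔU = 0 (ideal gas, T constant).
W = nRT ln(V₂/V₁) = 5.34×8.314×469×ln(2.63) = 20100 J.
Q = ΔU + W = 20100 J.

20100 J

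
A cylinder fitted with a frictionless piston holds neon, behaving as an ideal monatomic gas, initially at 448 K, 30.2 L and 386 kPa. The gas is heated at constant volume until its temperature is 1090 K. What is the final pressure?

Isochoric: V stays 30.2 L; P/T = const ⇒ T₂ = 1090 K, P₂ = 939 kPa.

939 kPa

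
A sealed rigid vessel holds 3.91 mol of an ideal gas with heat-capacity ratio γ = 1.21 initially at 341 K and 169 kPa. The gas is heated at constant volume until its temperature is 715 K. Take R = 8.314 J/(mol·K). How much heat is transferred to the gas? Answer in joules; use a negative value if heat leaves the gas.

V₁ = nRT₁/P₁ = 3.91×8.314×341/169 = 65.6 L.
Isochoric: V stays 65.6 L; P/T = const ⇒ T₂ = 715 K, P₂ = 354 kPa.
W = 0 (no volume change).
ΔU = nCvΔT = 3.91×39.6×(715−341) = 57900 J.
Q = ΔU = 57900 J.

57900 J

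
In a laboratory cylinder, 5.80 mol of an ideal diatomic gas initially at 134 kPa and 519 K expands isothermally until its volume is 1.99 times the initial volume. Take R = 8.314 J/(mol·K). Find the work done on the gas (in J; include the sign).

-17200 J

V₁ = nRT₁/P₁ = 5.80×8.314×519/134 = 187 L.
Isothermal: T stays 519 K; PV = const ⇒ V₂ = 372 L, P₂ = 67.3 kPa.
W = nRT ln(V₂/V₁) = 5.80×8.314×519×ln(1.99) = 17200 J.
Work done on the gas = −W_by = -17200 J.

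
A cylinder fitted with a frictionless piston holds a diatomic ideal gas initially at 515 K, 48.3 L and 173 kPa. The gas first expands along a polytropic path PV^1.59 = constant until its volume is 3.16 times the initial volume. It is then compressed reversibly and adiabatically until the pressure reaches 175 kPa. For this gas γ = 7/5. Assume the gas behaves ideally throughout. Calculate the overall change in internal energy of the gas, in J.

n = P₁V₁/(RT₁) = 173×48.3/(8.314×515) = 1.95 mol.
Step 1 — Polytropic n=1.59: T₂ = T₁(V₁/V₂)^(n−1) = 515×(0.316)^0.59 = 261 K; P₂ = P₁(V₁/V₂)^n = 27.8 kPa.
W = (P₁V₁−P₂V₂)/(n−1) = (173×48.3−27.8×153)/0.59 = 6980 J.
ΔU = nCvΔT = 1.95×20.8×(261−515) = -10300 J.
Q = ΔU + W = -3320 J.
State after step 1: P = 27.8 kPa, V = 153 L, T = 261 K.
Step 2 — Adiabatic: T₂/T₁ = (P₂/P₁)^((γ−1)/γ) ⇒ T₂ = 261×(6.30)^0.286 = 442 K; V₂ = 41.0 L.
ΔU = nCvΔT = 1.95×20.8×(442−261) = 7330 J.
Q = 0 for an adiabatic process, so W = −ΔU = -7330 J.
Net over both steps: W = -354 J, Q = -3320 J, ΔU = -2960 J.

-2960 J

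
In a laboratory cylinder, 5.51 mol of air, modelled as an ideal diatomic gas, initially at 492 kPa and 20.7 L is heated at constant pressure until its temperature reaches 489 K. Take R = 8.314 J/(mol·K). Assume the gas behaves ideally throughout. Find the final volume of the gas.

T₁ = P₁V₁/(nR) = 492×20.7/(5.51×8.314) = 222 K.
Isobaric: P stays 492 kPa; V/T = const ⇒ T₂ = 489 K, V₂ = 45.5 L.

45.5 L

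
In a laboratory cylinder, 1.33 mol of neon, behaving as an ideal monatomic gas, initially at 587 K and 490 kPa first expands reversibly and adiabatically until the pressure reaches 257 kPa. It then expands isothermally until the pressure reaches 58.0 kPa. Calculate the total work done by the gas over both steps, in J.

9680 J

V₁ = nRT₁/P₁ = 1.33×8.314×587/490 = 13.2 L.
Step 1 — Adiabatic: T₂/T₁ = (P₂/P₁)^((γ−1)/γ) ⇒ T₂ = 587×(0.524)^0.400 = 453 K; V₂ = 19.5 L.
ΔU = nCvΔT = 1.33×12.5×(453−587) = -2220 J.
Q = 0 for an adiabatic process, so W = −ΔU = 2220 J.
State after step 1: P = 257 kPa, V = 19.5 L, T = 453 K.
Step 2 — Isothermal: T stays 453 K; PV = const ⇒ V₂ = 86.5 L, P₂ = 58.0 kPa.
ΔU = 0 (ideal gas, T constant).
W = nRT ln(V₂/V₁) = 1.33×8.314×453×ln(4.43) = 7460 J.
Q = ΔU + W = 7460 J.
Net over both steps: W = 9680 J, Q = 7460 J, ΔU = -2220 J.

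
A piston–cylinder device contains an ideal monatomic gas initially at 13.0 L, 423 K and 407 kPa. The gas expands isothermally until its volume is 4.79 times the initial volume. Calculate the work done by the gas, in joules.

n = P₁V₁/(RT₁) = 407×13.0/(8.314×423) = 1.50 mol.
Isothermal: T stays 423 K; PV = const ⇒ V₂ = 62.3 L, P₂ = 85.0 kPa.
W = nRT ln(V₂/V₁) = 1.50×8.314×423×ln(4.79) = 8290 J.

8290 J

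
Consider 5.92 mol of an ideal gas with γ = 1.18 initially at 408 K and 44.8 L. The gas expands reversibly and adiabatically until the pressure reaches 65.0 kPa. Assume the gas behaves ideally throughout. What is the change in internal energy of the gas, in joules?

-28500 J

P₁ = nRT₁/V₁ = 5.92×8.314×408/44.8 = 448 kPa.
Adiabatic: T₂/T₁ = (P₂/P₁)^((γ−1)/γ) ⇒ T₂ = 408×(0.145)^0.153 = 304 K; V₂ = 230 L.
For an ideal gas ΔU = nCvΔT with Cv = R/(γ−1) = 46.2 J/(mol·K).
ΔU = 5.92×46.2×(304−408) = -28500 J.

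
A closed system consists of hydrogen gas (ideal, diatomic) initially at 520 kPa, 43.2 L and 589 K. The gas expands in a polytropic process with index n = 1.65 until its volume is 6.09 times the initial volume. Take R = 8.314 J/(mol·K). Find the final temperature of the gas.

Polytropic n=1.65: T₂ = T₁(V₁/V₂)^(n−1) = 589×(0.164)^0.65 = 182 K; P₂ = P₁(V₁/V₂)^n = 26.4 kPa.

182 K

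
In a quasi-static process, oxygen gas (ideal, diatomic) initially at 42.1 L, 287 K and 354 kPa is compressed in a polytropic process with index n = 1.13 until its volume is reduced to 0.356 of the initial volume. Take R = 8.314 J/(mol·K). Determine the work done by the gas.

n = P₁V₁/(RT₁) = 354×42.1/(8.314×287) = 6.25 mol.
Polytropic n=1.13: T₂ = T₁(V₁/V₂)^(n−1) = 287×(2.81)^0.13 = 328 K; P₂ = P₁(V₁/V₂)^n = 1140 kPa.
W = (P₁V₁−P₂V₂)/(n−1) = (354×42.1−1140×15.0)/0.13 = -16500 J.

-16500 J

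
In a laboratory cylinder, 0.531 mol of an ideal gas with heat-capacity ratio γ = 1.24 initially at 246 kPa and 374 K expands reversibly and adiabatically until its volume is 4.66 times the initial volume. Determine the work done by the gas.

2120 J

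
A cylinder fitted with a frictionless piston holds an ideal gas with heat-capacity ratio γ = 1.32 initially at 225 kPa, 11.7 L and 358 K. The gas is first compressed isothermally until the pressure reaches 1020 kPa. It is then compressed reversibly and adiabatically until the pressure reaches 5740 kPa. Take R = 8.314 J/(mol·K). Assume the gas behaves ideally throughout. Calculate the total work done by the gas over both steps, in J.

-8260 J

n = P₁V₁/(RT₁) = 225×11.7/(8.314×358) = 0.884 mol.
Step 1 — Isothermal: T stays 358 K; PV = const ⇒ V₂ = 2.58 L, P₂ = 1020 kPa.
ΔU = 0 (ideal gas, T constant).
W = nRT ln(V₂/V₁) = 0.884×8.314×358×ln(0.221) = -3980 J.
Q = ΔU + W = -3980 J.
State after step 1: P = 1020 kPa, V = 2.58 L, T = 358 K.
Step 2 — Adiabatic: T₂/T₁ = (P₂/P₁)^((γ−1)/γ) ⇒ T₂ = 358×(5.63)^0.242 = 544 K; V₂ = 0.697 L.
ΔU = nCvΔT = 0.884×26.0×(544−358) = 4280 J.
Q = 0 for an adiabatic process, so W = −ΔU = -4280 J.
Net over both steps: W = -8260 J, Q = -3980 J, ΔU = 4280 J.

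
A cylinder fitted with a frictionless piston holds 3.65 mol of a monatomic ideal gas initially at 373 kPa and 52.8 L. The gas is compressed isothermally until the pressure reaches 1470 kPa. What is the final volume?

13.4 L

T₁ = P₁V₁/(nR) = 373×52.8/(3.65×8.314) = 649 K.
Isothermal: T stays 649 K; PV = const ⇒ V₂ = 13.4 L, P₂ = 1470 kPa.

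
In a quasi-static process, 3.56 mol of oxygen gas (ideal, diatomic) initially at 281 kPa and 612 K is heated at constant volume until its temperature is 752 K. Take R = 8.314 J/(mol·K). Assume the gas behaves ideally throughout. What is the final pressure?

345 kPa

V₁ = nRT₁/P₁ = 3.56×8.314×612/281 = 64.5 L.
Isochoric: V stays 64.5 L; P/T = const ⇒ T₂ = 752 K, P₂ = 345 kPa.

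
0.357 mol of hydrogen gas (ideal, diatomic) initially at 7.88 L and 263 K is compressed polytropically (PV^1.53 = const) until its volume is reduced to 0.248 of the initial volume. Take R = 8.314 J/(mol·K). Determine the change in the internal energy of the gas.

2130 J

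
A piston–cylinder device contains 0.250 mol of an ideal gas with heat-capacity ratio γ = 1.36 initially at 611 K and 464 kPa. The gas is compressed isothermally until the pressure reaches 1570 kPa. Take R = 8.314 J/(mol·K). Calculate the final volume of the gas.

0.809 L

V₁ = nRT₁/P₁ = 0.250×8.314×611/464 = 2.74 L.
Isothermal: T stays 611 K; PV = const ⇒ V₂ = 0.809 L, P₂ = 1570 kPa.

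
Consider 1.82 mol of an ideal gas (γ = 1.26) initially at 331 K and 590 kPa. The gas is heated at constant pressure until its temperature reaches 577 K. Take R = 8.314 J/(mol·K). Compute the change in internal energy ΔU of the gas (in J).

14300 J

V₁ = nRT₁/P₁ = 1.82×8.314×331/590 = 8.49 L.
Isobaric: P stays 590 kPa; V/T = const ⇒ T₂ = 577 K, V₂ = 14.8 L.
For an ideal gas ΔU = nCvΔT with Cv = R/(γ−1) = 32.0 J/(mol·K).
ΔU = 1.82×32.0×(577−331) = 14300 J.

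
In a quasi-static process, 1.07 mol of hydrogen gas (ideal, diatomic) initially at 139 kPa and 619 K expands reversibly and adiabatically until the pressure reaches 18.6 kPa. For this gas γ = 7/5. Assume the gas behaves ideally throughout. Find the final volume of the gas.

167 L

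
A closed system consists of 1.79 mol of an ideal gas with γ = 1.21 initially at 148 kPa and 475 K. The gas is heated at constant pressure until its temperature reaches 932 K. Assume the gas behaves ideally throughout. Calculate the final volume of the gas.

93.7 L

V₁ = nRT₁/P₁ = 1.79×8.314×475/148 = 47.8 L.
Isobaric: P stays 148 kPa; V/T = const ⇒ T₂ = 932 K, V₂ = 93.7 L.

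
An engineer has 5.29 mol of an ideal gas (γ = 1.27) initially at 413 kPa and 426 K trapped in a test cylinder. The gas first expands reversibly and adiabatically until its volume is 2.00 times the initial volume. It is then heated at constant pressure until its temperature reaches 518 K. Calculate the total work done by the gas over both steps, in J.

19100 J

V₁ = nRT₁/P₁ = 5.29×8.314×426/413 = 45.4 L.
Step 1 — Adiabatic: TV^(γ−1) = const ⇒ T₂ = 426×(0.500)^0.270 = 353 K; PV^γ = const ⇒ P₂ = 171 kPa.
ΔU = nCvΔT = 5.29×30.8×(353−426) = -11800 J.
Q = 0 for an adiabatic process, so W = −ΔU = 11800 J.
State after step 1: P = 171 kPa, V = 90.7 L, T = 353 K.
Step 2 — Isobaric: P stays 171 kPa; V/T = const ⇒ T₂ = 518 K, V₂ = 133 L.
W = PΔV = 171×(133−90.7) kPa·L = 7240 J.
ΔU = nCvΔT = 5.29×30.8×(518−353) = 26800 J.
Q = ΔU + W = nCpΔT = 34100 J.
Net over both steps: W = 19100 J, Q = 34100 J, ΔU = 15000 J.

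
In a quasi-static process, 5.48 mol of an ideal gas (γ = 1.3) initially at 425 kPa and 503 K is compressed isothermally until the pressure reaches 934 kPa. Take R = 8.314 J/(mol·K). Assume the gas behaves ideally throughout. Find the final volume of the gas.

V₁ = nRT₁/P₁ = 5.48×8.314×503/425 = 53.9 L.
Isothermal: T stays 503 K; PV = const ⇒ V₂ = 24.5 L, P₂ = 934 kPa.

24.5 L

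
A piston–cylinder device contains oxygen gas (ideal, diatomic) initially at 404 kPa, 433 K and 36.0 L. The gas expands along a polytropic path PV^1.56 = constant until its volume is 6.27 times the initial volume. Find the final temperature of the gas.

155 K

Polytropic n=1.56: T₂ = T₁(V₁/V₂)^(n−1) = 433×(0.159)^0.56 = 155 K; P₂ = P₁(V₁/V₂)^n = 23.0 kPa.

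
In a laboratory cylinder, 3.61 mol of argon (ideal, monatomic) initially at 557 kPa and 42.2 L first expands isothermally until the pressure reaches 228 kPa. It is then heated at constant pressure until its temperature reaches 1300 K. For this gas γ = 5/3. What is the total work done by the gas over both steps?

T₁ = P₁V₁/(nR) = 557×42.2/(3.61×8.314) = 783 K.
Step 1 — Isothermal: T stays 783 K; PV = const ⇒ V₂ = 103 L, P₂ = 228 kPa.
ΔU = 0 (ideal gas, T constant).
W = nRT ln(V₂/V₁) = 3.61×8.314×783×ln(2.44) = 21000 J.
Q = ΔU + W = 21000 J.
State after step 1: P = 228 kPa, V = 103 L, T = 783 K.
Step 2 — Isobaric: P stays 228 kPa; V/T = const ⇒ T₂ = 1300 K, V₂ = 171 L.
W = PΔV = 228×(171−103) kPa·L = 15500 J.
ΔU = nCvΔT = 3.61×12.5×(1300−783) = 23300 J.
Q = ΔU + W = nCpΔT = 38800 J.
Net over both steps: W = 36500 J, Q = 59800 J, ΔU = 23300 J.

36500 J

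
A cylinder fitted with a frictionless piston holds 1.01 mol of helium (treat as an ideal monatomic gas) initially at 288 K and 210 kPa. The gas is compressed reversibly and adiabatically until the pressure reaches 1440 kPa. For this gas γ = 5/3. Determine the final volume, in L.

3.63 L

V₁ = nRT₁/P₁ = 1.01×8.314×288/210 = 11.5 L.
Adiabatic: T₂/T₁ = (P₂/P₁)^((γ−1)/γ) ⇒ T₂ = 288×(6.86)^0.400 = 622 K; V₂ = 3.63 L.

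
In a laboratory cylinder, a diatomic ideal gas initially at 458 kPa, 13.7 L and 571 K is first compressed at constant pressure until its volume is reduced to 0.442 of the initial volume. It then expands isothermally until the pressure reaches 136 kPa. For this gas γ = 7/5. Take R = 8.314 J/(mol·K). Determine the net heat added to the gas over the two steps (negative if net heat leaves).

-8890 J

n = P₁V₁/(RT₁) = 458×13.7/(8.314×571) = 1.32 mol.
Step 1 — Isobaric: P stays 458 kPa; V/T = const ⇒ T₂ = 252 K, V₂ = 6.06 L.
W = PΔV = 458×(6.06−13.7) kPa·L = -3500 J.
ΔU = nCvΔT = 1.32×20.8×(252−571) = -8750 J.
Q = ΔU + W = nCpΔT = -12300 J.
State after step 1: P = 458 kPa, V = 6.06 L, T = 252 K.
Step 2 — Isothermal: T stays 252 K; PV = const ⇒ V₂ = 20.4 L, P₂ = 136 kPa.
ΔU = 0 (ideal gas, T constant).
W = nRT ln(V₂/V₁) = 1.32×8.314×252×ln(3.37) = 3370 J.
Q = ΔU + W = 3370 J.
Net over both steps: W = -134 J, Q = -8890 J, ΔU = -8750 J.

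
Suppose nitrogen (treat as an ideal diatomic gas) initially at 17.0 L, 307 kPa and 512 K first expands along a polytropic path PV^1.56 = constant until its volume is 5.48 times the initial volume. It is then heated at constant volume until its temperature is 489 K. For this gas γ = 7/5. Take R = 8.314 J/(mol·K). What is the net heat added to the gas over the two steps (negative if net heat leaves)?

5140 J

n = P₁V₁/(RT₁) = 307×17.0/(8.314×512) = 1.23 mol.
Step 1 — Polytropic n=1.56: T₂ = T₁(V₁/V₂)^(n−1) = 512×(0.182)^0.56 = 197 K; P₂ = P₁(V₁/V₂)^n = 21.6 kPa.
W = (P₁V₁−P₂V₂)/(n−1) = (307×17.0−21.6×93.2)/0.56 = 5720 J.
ΔU = nCvΔT = 1.23×20.8×(197−512) = -8010 J.
Q = ΔU + W = -2290 J.
State after step 1: P = 21.6 kPa, V = 93.2 L, T = 197 K.
Step 2 — Isochoric: V stays 93.2 L; P/T = const ⇒ T₂ = 489 K, P₂ = 53.5 kPa.
W = 0 (no volume change).
ΔU = nCvΔT = 1.23×20.8×(489−197) = 7430 J.
Q = ΔU = 7430 J.
Net over both steps: W = 5720 J, Q = 5140 J, ΔU = -586 J.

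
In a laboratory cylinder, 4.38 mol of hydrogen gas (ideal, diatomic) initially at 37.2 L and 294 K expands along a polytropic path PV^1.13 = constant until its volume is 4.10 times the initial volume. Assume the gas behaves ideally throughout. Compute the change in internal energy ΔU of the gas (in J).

-4490 J

P₁ = nRT₁/V₁ = 4.38×8.314×294/37.2 = 288 kPa.
Polytropic n=1.13: T₂ = T₁(V₁/V₂)^(n−1) = 294×(0.244)^0.13 = 245 K; P₂ = P₁(V₁/V₂)^n = 58.4 kPa.
For an ideal gas ΔU = nCvΔT with Cv = (5/2)R = 20.8 J/(mol·K).
ΔU = 4.38×20.8×(245−294) = -4490 J.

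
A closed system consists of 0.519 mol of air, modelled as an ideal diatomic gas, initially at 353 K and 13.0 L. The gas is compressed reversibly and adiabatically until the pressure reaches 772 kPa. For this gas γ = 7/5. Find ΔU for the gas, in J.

P₁ = nRT₁/V₁ = 0.519×8.314×353/13.0 = 117 kPa.
Adiabatic: T₂/T₁ = (P₂/P₁)^((γ−1)/γ) ⇒ T₂ = 353×(6.59)^0.286 = 605 K; V₂ = 3.38 L.
For an ideal gas ΔU = nCvΔT with Cv = (5/2)R = 20.8 J/(mol·K).
ΔU = 0.519×20.8×(605−353) = 2720 J.

2720 J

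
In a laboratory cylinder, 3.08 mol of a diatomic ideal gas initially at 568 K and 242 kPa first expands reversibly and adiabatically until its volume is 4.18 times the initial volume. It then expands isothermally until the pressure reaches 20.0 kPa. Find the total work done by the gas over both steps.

V₁ = nRT₁/P₁ = 3.08×8.314×568/242 = 60.1 L.
Step 1 — Adiabatic: TV^(γ−1) = const ⇒ T₂ = 568×(0.239)^0.400 = 321 K; PV^γ = const ⇒ P₂ = 32.7 kPa.
ΔU = nCvΔT = 3.08×20.8×(321−568) = -15800 J.
Q = 0 for an adiabatic process, so W = −ΔU = 15800 J.
State after step 1: P = 32.7 kPa, V = 251 L, T = 321 K.
Step 2 — Isothermal: T stays 321 K; PV = const ⇒ V₂ = 410 L, P₂ = 20.0 kPa.
ΔU = 0 (ideal gas, T constant).
W = nRT ln(V₂/V₁) = 3.08×8.314×321×ln(1.63) = 4030 J.
Q = ΔU + W = 4030 J.
Net over both steps: W = 19900 J, Q = 4030 J, ΔU = -15800 J.

19900 J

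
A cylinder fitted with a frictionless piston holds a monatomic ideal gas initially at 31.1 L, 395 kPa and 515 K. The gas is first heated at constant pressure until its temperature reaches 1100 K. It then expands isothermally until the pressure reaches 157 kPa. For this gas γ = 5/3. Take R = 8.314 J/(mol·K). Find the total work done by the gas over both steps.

38200 J

n = P₁V₁/(RT₁) = 395×31.1/(8.314×515) = 2.87 mol.
Step 1 — Isobaric: P stays 395 kPa; V/T = const ⇒ T₂ = 1100 K, V₂ = 66.4 L.
W = PΔV = 395×(66.4−31.1) kPa·L = 14000 J.
ΔU = nCvΔT = 2.87×12.5×(1100−515) = 20900 J.
Q = ΔU + W = nCpΔT = 34900 J.
State after step 1: P = 395 kPa, V = 66.4 L, T = 1100 K.
Step 2 — Isothermal: T stays 1100 K; PV = const ⇒ V₂ = 167 L, P₂ = 157 kPa.
ΔU = 0 (ideal gas, T constant).
W = nRT ln(V₂/V₁) = 2.87×8.314×1100×ln(2.52) = 24200 J.
Q = ΔU + W = 24200 J.
Net over both steps: W = 38200 J, Q = 59100 J, ΔU = 20900 J.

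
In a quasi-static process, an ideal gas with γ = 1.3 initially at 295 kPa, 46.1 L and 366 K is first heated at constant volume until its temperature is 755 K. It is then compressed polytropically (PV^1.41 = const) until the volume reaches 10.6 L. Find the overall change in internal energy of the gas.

126000 J

n = P₁V₁/(RT₁) = 295×46.1/(8.314×366) = 4.47 mol.
Step 1 — Isochoric: V stays 46.1 L; P/T = const ⇒ T₂ = 755 K, P₂ = 609 kPa.
W = 0 (no volume change).
ΔU = nCvΔT = 4.47×27.7×(755−366) = 48200 J.
Q = ΔU = 48200 J.
State after step 1: P = 609 kPa, V = 46.1 L, T = 755 K.
Step 2 — Polytropic n=1.41: T₂ = T₁(V₁/V₂)^(n−1) = 755×(4.35)^0.41 = 1380 K; P₂ = P₁(V₁/V₂)^n = 4840 kPa.
W = (P₁V₁−P₂V₂)/(n−1) = (609×46.1−4840×10.6)/0.41 = -56600 J.
ΔU = nCvΔT = 4.47×27.7×(1380−755) = 77300 J.
Q = ΔU + W = 20700 J.
Net over both steps: W = -56600 J, Q = 68900 J, ΔU = 126000 J.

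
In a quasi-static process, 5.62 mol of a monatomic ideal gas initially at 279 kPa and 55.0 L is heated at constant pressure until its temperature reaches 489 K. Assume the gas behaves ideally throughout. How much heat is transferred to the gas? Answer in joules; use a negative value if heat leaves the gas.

18800 J

T₁ = P₁V₁/(nR) = 279×55.0/(5.62×8.314) = 328 K.
Isobaric: P stays 279 kPa; V/T = const ⇒ T₂ = 489 K, V₂ = 81.9 L.
W = PΔV = 279×(81.9−55.0) kPa·L = 7500 J.
ΔU = nCvΔT = 5.62×12.5×(489−328) = 11300 J.
Q = ΔU + W = nCpΔT = 18800 J.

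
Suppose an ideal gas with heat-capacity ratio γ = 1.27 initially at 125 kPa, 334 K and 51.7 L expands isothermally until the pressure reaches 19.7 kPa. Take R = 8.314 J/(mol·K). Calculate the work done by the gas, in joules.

11900 J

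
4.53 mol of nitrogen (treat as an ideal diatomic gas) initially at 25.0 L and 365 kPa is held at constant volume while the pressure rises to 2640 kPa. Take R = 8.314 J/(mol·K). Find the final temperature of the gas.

1750 K

T₁ = P₁V₁/(nR) = 365×25.0/(4.53×8.314) = 242 K.
Isochoric: V stays 25.0 L; P/T = const ⇒ T₂ = 1750 K, P₂ = 2640 kPa.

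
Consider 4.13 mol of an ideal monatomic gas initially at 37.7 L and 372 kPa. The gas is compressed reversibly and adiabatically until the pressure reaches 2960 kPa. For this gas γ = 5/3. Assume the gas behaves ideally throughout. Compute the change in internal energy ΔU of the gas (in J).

27200 J

T₁ = P₁V₁/(nR) = 372×37.7/(4.13×8.314) = 408 K.
Adiabatic: T₂/T₁ = (P₂/P₁)^((γ−1)/γ) ⇒ T₂ = 408×(7.96)^0.400 = 936 K; V₂ = 10.9 L.
For an ideal gas ΔU = nCvΔT with Cv = (3/2)R = 12.5 J/(mol·K).
ΔU = 4.13×12.5×(936−408) = 27200 J.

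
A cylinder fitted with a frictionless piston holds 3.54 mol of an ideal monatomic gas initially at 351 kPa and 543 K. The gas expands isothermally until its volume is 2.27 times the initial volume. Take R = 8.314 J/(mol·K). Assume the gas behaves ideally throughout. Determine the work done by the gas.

13100 J

V₁ = nRT₁/P₁ = 3.54×8.314×543/351 = 45.5 L.
Isothermal: T stays 543 K; PV = const ⇒ V₂ = 103 L, P₂ = 155 kPa.
W = nRT ln(V₂/V₁) = 3.54×8.314×543×ln(2.27) = 13100 J.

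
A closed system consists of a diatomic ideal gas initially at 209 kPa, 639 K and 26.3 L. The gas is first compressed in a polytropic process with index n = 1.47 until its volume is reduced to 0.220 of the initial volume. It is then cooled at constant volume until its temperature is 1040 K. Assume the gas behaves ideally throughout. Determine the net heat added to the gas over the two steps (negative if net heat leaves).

-3510 J

n = P₁V₁/(RT₁) = 209×26.3/(8.314×639) = 1.03 mol.
Step 1 — Polytropic n=1.47: T₂ = T₁(V₁/V₂)^(n−1) = 639×(4.55)^0.47 = 1300 K; P₂ = P₁(V₁/V₂)^n = 1940 kPa.
W = (P₁V₁−P₂V₂)/(n−1) = (209×26.3−1940×5.79)/0.47 = -12100 J.
ΔU = nCvΔT = 1.03×20.8×(1300−639) = 14300 J.
Q = ΔU + W = 2120 J.
State after step 1: P = 1940 kPa, V = 5.79 L, T = 1300 K.
Step 2 — Isochoric: V stays 5.79 L; P/T = const ⇒ T₂ = 1040 K, P₂ = 1550 kPa.
W = 0 (no volume change).
ΔU = nCvΔT = 1.03×20.8×(1040−1300) = -5630 J.
Q = ΔU = -5630 J.
Net over both steps: W = -12100 J, Q = -3510 J, ΔU = 8620 J.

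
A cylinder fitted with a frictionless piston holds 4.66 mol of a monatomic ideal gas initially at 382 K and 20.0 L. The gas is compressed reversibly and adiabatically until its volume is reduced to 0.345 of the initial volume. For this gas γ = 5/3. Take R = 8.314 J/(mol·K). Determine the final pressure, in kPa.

P₁ = nRT₁/V₁ = 4.66×8.314×382/20.0 = 740 kPa.
Adiabatic: TV^(γ−1) = const ⇒ T₂ = 382×(2.90)^0.667 = 777 K; PV^γ = const ⇒ P₂ = 4360 kPa.

4360 kPa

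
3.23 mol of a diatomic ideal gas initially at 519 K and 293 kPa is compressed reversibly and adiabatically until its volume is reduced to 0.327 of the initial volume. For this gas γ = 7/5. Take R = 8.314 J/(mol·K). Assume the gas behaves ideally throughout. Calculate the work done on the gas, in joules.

V₁ = nRT₁/P₁ = 3.23×8.314×519/293 = 47.6 L.
Adiabatic: TV^(γ−1) = const ⇒ T₂ = 519×(3.06)^0.400 = 812 K; PV^γ = const ⇒ P₂ = 1400 kPa.
ΔU = nCvΔT = 3.23×20.8×(812−519) = 19600 J.
Q = 0 for an adiabatic process, so W = −ΔU = -19600 J.
Work done on the gas = −W_by = 19600 J.

19600 J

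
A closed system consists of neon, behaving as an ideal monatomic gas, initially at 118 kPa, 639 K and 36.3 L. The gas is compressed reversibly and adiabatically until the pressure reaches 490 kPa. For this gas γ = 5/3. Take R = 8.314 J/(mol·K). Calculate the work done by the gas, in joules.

-4930 J

n = P₁V₁/(RT₁) = 118×36.3/(8.314×639) = 0.806 mol.
Adiabatic: T₂/T₁ = (P₂/P₁)^((γ−1)/γ) ⇒ T₂ = 639×(4.15)^0.400 = 1130 K; V₂ = 15.4 L.
ΔU = nCvΔT = 0.806×12.5×(1130−639) = 4930 J.
Q = 0 for an adiabatic process, so W = −ΔU = -4930 J.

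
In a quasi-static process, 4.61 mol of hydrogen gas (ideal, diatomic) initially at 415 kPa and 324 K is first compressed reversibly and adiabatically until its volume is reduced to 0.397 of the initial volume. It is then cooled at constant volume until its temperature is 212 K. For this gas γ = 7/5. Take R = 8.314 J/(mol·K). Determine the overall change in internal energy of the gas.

-10700 J

V₁ = nRT₁/P₁ = 4.61×8.314×324/415 = 29.9 L.
Step 1 — Adiabatic: TV^(γ−1) = const ⇒ T₂ = 324×(2.52)^0.400 = 469 K; PV^γ = const ⇒ P₂ = 1510 kPa.
ΔU = nCvΔT = 4.61×20.8×(469−324) = 13900 J.
Q = 0 for an adiabatic process, so W = −ΔU = -13900 J.
State after step 1: P = 1510 kPa, V = 11.9 L, T = 469 K.
Step 2 — Isochoric: V stays 11.9 L; P/T = const ⇒ T₂ = 212 K, P₂ = 684 kPa.
W = 0 (no volume change).
ΔU = nCvΔT = 4.61×20.8×(212−469) = -24600 J.
Q = ΔU = -24600 J.
Net over both steps: W = -13900 J, Q = -24600 J, ΔU = -10700 J.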